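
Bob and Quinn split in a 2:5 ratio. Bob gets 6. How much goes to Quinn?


Find the multiplier:
6 / 2 = 3
Apply to Quinn's share:
5 x 3 = 15

15


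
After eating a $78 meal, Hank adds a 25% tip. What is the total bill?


Calculate the tip:
25% of $78 = $19.50
Add tip to meal cost:
$78 + $19.50 = $97.50

$97.50


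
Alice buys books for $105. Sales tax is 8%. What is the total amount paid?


Calculate the tax:
8% of $105 = $8.40
Add tax to price:
$105 + $8.40 = $113.40

$113.40


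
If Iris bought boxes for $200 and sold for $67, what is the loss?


Selling price = $67
Cost price = $200
Loss = cost price - selling price:
Loss = $200 - $67 = $133

$133


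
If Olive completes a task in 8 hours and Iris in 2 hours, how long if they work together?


Olive's rate: 1/8 of the job per hour
Iris's rate: 1/2 of the job per hour
Combined rate: 1/8 + 1/2 = 5/8 per hour
Time = 1 / (5/8) = 8/5 = 1.6 hours

1.6 hours


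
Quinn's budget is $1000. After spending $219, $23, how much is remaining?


Add up expenses:
$219 + $23 = $242
Subtract from budget:
$1000 - $242 = $758

$758


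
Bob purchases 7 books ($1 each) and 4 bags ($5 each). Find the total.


Cost of books:
7 x $1 = $7
Cost of bags:
4 x $5 = $20
Add both:
$7 + $20 = $27

$27


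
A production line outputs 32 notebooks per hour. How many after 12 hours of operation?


Production rate: 32 notebooks per hour
Time: 12 hours
Total: 32 x 12 = 384 notebooks

384 notebooks


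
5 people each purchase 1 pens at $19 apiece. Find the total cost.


Cost per person:
1 x $19 = $19
Group total:
5 x $19 = $95

$95


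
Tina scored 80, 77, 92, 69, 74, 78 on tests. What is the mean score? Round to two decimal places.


Add the scores:
80 + 77 + 92 + 69 + 74 + 78 = 470
Divide by the number of tests:
470 / 6 = 78.3333... ≈ 78.33

78.33


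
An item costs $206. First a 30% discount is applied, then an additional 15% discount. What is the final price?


First discount:
30% of $206 = $61.80
Price after first discount:
$206 - $61.80 = $144.20
Second discount:
15% of $144.20 = $21.63
Final price:
$144.20 - $21.63 = $122.57

$122.57


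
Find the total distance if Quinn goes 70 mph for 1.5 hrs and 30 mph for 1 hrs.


Leg 1 distance:
70 x 1.5 = 105 miles
Leg 2 distance:
30 x 1 = 30 miles
Total distance:
105 + 30 = 135 miles

135 miles


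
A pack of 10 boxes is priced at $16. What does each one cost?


Total cost: $16
Number of items: 10
Unit price: $16 / 10 = $1.60

$1.60


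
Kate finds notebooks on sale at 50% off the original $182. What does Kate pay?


Calculate the discount amount:
50% of $182 = $91
Subtract from original:
$182 - $91 = $91

$91


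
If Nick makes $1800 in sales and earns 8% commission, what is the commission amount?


Convert rate to decimal:
8% = 0.08
Multiply by sales:
$1800 x 0.08 = $144

$144


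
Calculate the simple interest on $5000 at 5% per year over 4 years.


Use the formula I = P x R x T / 100
P x R x T = 5000 x 5 x 4 = 100000
I = 100000 / 100 = $1000

$1000


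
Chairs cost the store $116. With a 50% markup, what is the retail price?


Calculate the markup amount:
50% of $116 = $58
Add to cost:
$116 + $58 = $174

$174


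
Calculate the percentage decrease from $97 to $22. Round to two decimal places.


Find the absolute change:
|22 - 97| = 75
Divide by original and multiply by 100:
75 / 97 x 100 = 77.3195...% ≈ 77.32%

77.32%


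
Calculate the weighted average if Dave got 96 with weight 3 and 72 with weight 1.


Weighted sum:
3 x 96 + 1 x 72 = 360
Total weight:
3 + 1 = 4
Weighted average:
360 / 4 = 90

90


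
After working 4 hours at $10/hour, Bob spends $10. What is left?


Calculate earnings:
4 x $10 = $40
Subtract spending:
$40 - $10 = $30

$30


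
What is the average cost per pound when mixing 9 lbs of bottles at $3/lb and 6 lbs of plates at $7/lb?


Cost of bottles:
9 x $3 = $27
Cost of plates:
6 x $7 = $42
Total cost: $27 + $42 = $69
Total weight: 15 lbs
Average: $69 / 15 = $4.60/lb

$4.60/lb


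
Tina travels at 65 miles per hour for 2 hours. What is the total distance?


Use the formula: distance = speed x time
Speed = 65 mph, Time = 2 hours
65 x 2 = 130 miles

130 miles


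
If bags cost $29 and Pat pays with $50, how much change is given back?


Start with the amount paid:
$50
Subtract the price:
$50 - $29 = $21

$21


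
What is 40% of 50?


Convert percentage to decimal:
40% = 0.4
Multiply:
50 x 0.4 = 20

20


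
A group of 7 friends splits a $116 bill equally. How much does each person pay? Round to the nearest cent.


Total bill: $116
Number of people: 7
Each pays: $116 / 7 = $16.5714... ≈ $16.57

$16.57


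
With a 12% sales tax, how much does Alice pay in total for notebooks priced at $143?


Calculate the tax:
12% of $143 = $17.16
Add tax to price:
$143 + $17.16 = $160.16

$160.16


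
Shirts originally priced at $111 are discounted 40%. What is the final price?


Calculate the discount amount:
40% of $111 = $44.40
Subtract from original:
$111 - $44.40 = $66.60

$66.60


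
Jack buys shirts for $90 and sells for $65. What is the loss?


Selling price = $65
Cost price = $90
Loss = cost price - selling price:
Loss = $90 - $65 = $25

$25


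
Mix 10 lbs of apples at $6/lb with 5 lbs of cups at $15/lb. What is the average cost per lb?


Cost of apples:
10 x $6 = $60
Cost of cups:
5 x $15 = $75
Total cost: $60 + $75 = $135
Total weight: 15 lbs
Average: $135 / 15 = $9/lb

$9/lb


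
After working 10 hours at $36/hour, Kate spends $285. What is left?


Calculate earnings:
10 x $36 = $360
Subtract spending:
$360 - $285 = $75

$75


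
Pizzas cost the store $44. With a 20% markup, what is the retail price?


Calculate the markup amount:
20% of $44 = $8.80
Add to cost:
$44 + $8.80 = $52.80

$52.80


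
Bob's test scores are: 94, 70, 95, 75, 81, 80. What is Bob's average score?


Add the scores:
94 + 70 + 95 + 75 + 81 + 80 = 495
Divide by the number of tests:
495 / 6 = 82.5

82.5


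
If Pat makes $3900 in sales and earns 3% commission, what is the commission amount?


Convert rate to decimal:
3% = 0.03
Multiply by sales:
$3900 x 0.03 = $117

$117


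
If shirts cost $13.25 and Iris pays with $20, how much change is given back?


Start with the amount paid:
$20
Subtract the price:
$20 - $13.25 = $6.75

$6.75


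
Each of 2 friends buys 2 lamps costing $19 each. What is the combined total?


Cost per person:
2 x $19 = $38
Group total:
2 x $38 = $76

$76


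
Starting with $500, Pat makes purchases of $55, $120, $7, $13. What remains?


Add up expenses:
$55 + $120 + $7 + $13 = $195
Subtract from budget:
$500 - $195 = $305

$305


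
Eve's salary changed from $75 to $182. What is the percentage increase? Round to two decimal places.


Find the absolute change:
|182 - 75| = 107
Divide by original and multiply by 100:
107 / 75 x 100 = 142.6666...% ≈ 142.67%

142.67%


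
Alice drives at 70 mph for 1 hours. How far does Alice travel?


Use the formula: distance = speed x time
Speed = 70 mph, Time = 1 hours
70 x 1 = 70 miles

70 miles


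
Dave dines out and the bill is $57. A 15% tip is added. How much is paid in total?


Calculate the tip:
15% of $57 = $8.55
Add tip to meal cost:
$57 + $8.55 = $65.55

$65.55


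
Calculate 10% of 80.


Convert percentage to decimal:
10% = 0.1
Multiply:
80 x 0.1 = 8

8


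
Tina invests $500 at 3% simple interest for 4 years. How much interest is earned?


Use the formula I = P x R x T / 100
P x R x T = 500 x 3 x 4 = 6000
I = 6000 / 100 = $60

$60


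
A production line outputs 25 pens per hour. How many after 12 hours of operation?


Production rate: 25 pens per hour
Time: 12 hours
Total: 25 x 12 = 300 pens

300 pens


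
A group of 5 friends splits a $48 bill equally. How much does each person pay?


Total bill: $48
Number of people: 5
Each pays: $48 / 5 = $9.60

$9.60


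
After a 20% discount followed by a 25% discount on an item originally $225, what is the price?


First discount:
20% of $225 = $45
Price after first discount:
$225 - $45 = $180
Second discount:
25% of $180 = $45
Final price:
$180 - $45 = $135

$135


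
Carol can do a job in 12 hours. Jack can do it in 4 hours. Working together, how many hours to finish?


Carol's rate: 1/12 of the job per hour
Jack's rate: 1/4 of the job per hour
Combined rate: 1/12 + 1/4 = 1/3 per hour
Time = 1 / (1/3) = 3 hours

3 hours


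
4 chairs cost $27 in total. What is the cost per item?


Total cost: $27
Number of items: 4
Unit price: $27 / 4 = $6.75

$6.75


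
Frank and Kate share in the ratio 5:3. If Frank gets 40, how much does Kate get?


Find the multiplier:
40 / 5 = 8
Apply to Kate's share:
3 x 8 = 24

24


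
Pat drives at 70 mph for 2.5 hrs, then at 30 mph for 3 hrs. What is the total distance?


Leg 1 distance:
70 x 2.5 = 175 miles
Leg 2 distance:
30 x 3 = 90 miles
Total distance:
175 + 90 = 265 miles

265 miles


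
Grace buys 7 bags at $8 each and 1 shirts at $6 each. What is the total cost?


Cost of bags:
7 x $8 = $56
Cost of shirts:
1 x $6 = $6
Add both:
$56 + $6 = $62

$62


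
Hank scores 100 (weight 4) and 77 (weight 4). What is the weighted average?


Weighted sum:
4 x 100 + 4 x 77 = 708
Total weight:
4 + 4 = 8
Weighted average:
708 / 8 = 88.5

88.5


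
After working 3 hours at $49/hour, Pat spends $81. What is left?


Calculate earnings:
3 x $49 = $147
Subtract spending:
$147 - $81 = $66

$66


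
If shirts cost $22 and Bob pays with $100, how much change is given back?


Start with the amount paid:
$100
Subtract the price:
$100 - $22 = $78

$78


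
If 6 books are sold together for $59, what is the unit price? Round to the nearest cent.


Total cost: $59
Number of items: 6
Unit price: $59 / 6 = $9.8333... ≈ $9.83

$9.83


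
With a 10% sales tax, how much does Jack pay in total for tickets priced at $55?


Calculate the tax:
10% of $55 = $5.50
Add tax to price:
$55 + $5.50 = $60.50

$60.50


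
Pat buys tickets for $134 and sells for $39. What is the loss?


Selling price = $39
Cost price = $134
Loss = cost price - selling price:
Loss = $134 - $39 = $95

$95


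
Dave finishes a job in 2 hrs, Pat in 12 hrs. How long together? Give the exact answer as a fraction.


Dave's rate: 1/2 of the job per hour
Pat's rate: 1/12 of the job per hour
Combined rate: 1/2 + 1/12 = 7/12 per hour
Time = 1 / (7/12) = 12/7 hours (≈ 1.71 hours)

12/7 hours


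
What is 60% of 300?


Convert percentage to decimal:
60% = 0.6
Multiply:
300 x 0.6 = 180

180


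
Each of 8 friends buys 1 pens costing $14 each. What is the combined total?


Cost per person:
1 x $14 = $14
Group total:
8 x $14 = $112

$112


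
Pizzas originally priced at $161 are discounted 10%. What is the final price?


Calculate the discount amount:
10% of $161 = $16.10
Subtract from original:
$161 - $16.10 = $144.90

$144.90


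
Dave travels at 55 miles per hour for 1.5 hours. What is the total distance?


Use the formula: distance = speed x time
Speed = 55 mph, Time = 1.5 hours
55 x 1.5 = 82.5 miles

82.5 miles


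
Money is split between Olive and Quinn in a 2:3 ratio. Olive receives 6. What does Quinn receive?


Find the multiplier:
6 / 2 = 3
Apply to Quinn's share:
3 x 3 = 9

9


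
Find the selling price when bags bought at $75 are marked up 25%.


Calculate the markup amount:
25% of $75 = $18.75
Add to cost:
$75 + $18.75 = $93.75

$93.75


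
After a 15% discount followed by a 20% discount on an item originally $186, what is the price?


First discount:
15% of $186 = $27.90
Price after first discount:
$186 - $27.90 = $158.10
Second discount:
20% of $158.10 = $31.62
Final price:
$158.10 - $31.62 = $126.48

$126.48


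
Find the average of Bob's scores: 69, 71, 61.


Add the scores:
69 + 71 + 61 = 201
Divide by the number of tests:
201 / 3 = 67

67


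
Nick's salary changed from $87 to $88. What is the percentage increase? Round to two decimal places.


Find the absolute change:
|88 - 87| = 1
Divide by original and multiply by 100:
1 / 87 x 100 = 1.1494...% ≈ 1.15%

1.15%


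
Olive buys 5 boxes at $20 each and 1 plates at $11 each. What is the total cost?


Cost of boxes:
5 x $20 = $100
Cost of plates:
1 x $11 = $11
Add both:
$100 + $11 = $111

$111


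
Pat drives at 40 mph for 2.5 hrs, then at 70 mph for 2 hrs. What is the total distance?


Leg 1 distance:
40 x 2.5 = 100 miles
Leg 2 distance:
70 x 2 = 140 miles
Total distance:
100 + 140 = 240 miles

240 miles


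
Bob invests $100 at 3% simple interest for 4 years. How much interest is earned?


Use the formula I = P x R x T / 100
P x R x T = 100 x 3 x 4 = 1200
I = 1200 / 100 = $12

$12


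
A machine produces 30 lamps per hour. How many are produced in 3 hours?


Production rate: 30 lamps per hour
Time: 3 hours
Total: 30 x 3 = 90 lamps

90 lamps


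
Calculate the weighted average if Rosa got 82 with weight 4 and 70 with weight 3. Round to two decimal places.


Weighted sum:
4 x 82 + 3 x 70 = 538
Total weight:
4 + 3 = 7
Weighted average:
538 / 7 = 76.8571... ≈ 76.86

76.86


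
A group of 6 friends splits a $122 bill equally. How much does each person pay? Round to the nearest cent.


Total bill: $122
Number of people: 6
Each pays: $122 / 6 = $20.3333... ≈ $20.33

$20.33


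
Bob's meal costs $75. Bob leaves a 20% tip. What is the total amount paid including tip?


Calculate the tip:
20% of $75 = $15
Add tip to meal cost:
$75 + $15 = $90

$90


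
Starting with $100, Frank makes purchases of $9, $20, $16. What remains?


Add up expenses:
$9 + $20 + $16 = $45
Subtract from budget:
$100 - $45 = $55

$55


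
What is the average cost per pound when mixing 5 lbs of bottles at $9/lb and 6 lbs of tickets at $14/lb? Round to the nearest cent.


Cost of bottles:
5 x $9 = $45
Cost of tickets:
6 x $14 = $84
Total cost: $45 + $84 = $129
Total weight: 11 lbs
Average: $129 / 11 = $11.7272... ≈ $11.73/lb

$11.73/lb


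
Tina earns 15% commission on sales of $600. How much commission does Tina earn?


Convert rate to decimal:
15% = 0.15
Multiply by sales:
$600 x 0.15 = $90

$90


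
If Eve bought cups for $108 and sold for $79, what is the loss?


Selling price = $79
Cost price = $108
Loss = cost price - selling price:
Loss = $108 - $79 = $29

$29


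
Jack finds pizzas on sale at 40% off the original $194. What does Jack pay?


Calculate the discount amount:
40% of $194 = $77.60
Subtract from original:
$194 - $77.60 = $116.40

$116.40


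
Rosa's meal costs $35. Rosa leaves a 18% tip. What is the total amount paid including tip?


Calculate the tip:
18% of $35 = $6.30
Add tip to meal cost:
$35 + $6.30 = $41.30

$41.30


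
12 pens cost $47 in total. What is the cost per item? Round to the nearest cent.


Total cost: $47
Number of items: 12
Unit price: $47 / 12 = $3.9166... ≈ $3.92

$3.92


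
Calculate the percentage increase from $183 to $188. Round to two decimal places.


Find the absolute change:
|188 - 183| = 5
Divide by original and multiply by 100:
5 / 183 x 100 = 2.7322...% ≈ 2.73%

2.73%


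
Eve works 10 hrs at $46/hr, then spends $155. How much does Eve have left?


Calculate earnings:
10 x $46 = $460
Subtract spending:
$460 - $155 = $305

$305


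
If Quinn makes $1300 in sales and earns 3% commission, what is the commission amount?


Convert rate to decimal:
3% = 0.03
Multiply by sales:
$1300 x 0.03 = $39

$39


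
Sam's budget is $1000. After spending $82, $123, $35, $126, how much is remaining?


Add up expenses:
$82 + $123 + $35 + $126 = $366
Subtract from budget:
$1000 - $366 = $634

$634


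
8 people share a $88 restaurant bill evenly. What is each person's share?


Total bill: $88
Number of people: 8
Each pays: $88 / 8 = $11

$11


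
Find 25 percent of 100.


Convert percentage to decimal:
25% = 0.25
Multiply:
100 x 0.25 = 25

25


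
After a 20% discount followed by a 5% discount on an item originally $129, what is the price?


First discount:
20% of $129 = $25.80
Price after first discount:
$129 - $25.80 = $103.20
Second discount:
5% of $103.20 = $5.16
Final price:
$103.20 - $5.16 = $98.04

$98.04


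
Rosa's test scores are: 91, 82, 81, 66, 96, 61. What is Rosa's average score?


Add the scores:
91 + 82 + 81 + 66 + 96 + 61 = 477
Divide by the number of tests:
477 / 6 = 79.5

79.5


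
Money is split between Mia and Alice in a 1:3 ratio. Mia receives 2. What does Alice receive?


Find the multiplier:
2 / 1 = 2
Apply to Alice's share:
3 x 2 = 6

6


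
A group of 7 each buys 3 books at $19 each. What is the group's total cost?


Cost per person:
3 x $19 = $57
Group total:
7 x $57 = $399

$399


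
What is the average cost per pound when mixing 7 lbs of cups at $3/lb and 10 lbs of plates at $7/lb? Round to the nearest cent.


Cost of cups:
7 x $3 = $21
Cost of plates:
10 x $7 = $70
Total cost: $21 + $70 = $91
Total weight: 17 lbs
Average: $91 / 17 = $5.3529... ≈ $5.35/lb

$5.35/lb


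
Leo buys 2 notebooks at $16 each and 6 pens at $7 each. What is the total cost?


Cost of notebooks:
2 x $16 = $32
Cost of pens:
6 x $7 = $42
Add both:
$32 + $42 = $74

$74


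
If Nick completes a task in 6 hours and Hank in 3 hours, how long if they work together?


Nick's rate: 1/6 of the job per hour
Hank's rate: 1/3 of the job per hour
Combined rate: 1/6 + 1/3 = 1/2 per hour
Time = 1 / (1/2) = 2 hours

2 hours


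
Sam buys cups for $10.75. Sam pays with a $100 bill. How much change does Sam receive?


Start with the amount paid:
$100
Subtract the price:
$100 - $10.75 = $89.25

$89.25


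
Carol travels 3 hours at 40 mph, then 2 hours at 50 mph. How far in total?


Leg 1 distance:
40 x 3 = 120 miles
Leg 2 distance:
50 x 2 = 100 miles
Total distance:
120 + 100 = 220 miles

220 miles


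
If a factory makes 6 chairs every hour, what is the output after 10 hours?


Production rate: 6 chairs per hour
Time: 10 hours
Total: 6 x 10 = 60 chairs

60 chairs


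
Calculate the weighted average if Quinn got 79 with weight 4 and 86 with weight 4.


Weighted sum:
4 x 79 + 4 x 86 = 660
Total weight:
4 + 4 = 8
Weighted average:
660 / 8 = 82.5

82.5


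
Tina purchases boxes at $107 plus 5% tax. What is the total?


Calculate the tax:
5% of $107 = $5.35
Add tax to price:
$107 + $5.35 = $112.35

$112.35


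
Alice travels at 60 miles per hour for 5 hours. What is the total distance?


Use the formula: distance = speed x time
Speed = 60 mph, Time = 5 hours
60 x 5 = 300 miles

300 miles


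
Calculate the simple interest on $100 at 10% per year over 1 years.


Use the formula I = P x R x T / 100
P x R x T = 100 x 10 x 1 = 1000
I = 1000 / 100 = $10

$10


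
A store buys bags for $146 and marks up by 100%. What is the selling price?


Calculate the markup amount:
100% of $146 = $146
Add to cost:
$146 + $146 = $292

$292


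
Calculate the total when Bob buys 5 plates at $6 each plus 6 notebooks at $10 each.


Cost of plates:
5 x $6 = $30
Cost of notebooks:
6 x $10 = $60
Add both:
$30 + $60 = $90

$90


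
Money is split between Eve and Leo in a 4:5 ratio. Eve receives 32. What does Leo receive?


Find the multiplier:
32 / 4 = 8
Apply to Leo's share:
5 x 8 = 40

40


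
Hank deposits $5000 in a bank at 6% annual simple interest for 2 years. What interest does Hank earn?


Use the formula I = P x R x T / 100
P x R x T = 5000 x 6 x 2 = 60000
I = 60000 / 100 = $600

$600


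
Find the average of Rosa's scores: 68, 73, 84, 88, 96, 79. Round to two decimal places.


Add the scores:
68 + 73 + 84 + 88 + 96 + 79 = 488
Divide by the number of tests:
488 / 6 = 81.3333... ≈ 81.33

81.33


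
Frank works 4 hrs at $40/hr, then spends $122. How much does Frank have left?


Calculate earnings:
4 x $40 = $160
Subtract spending:
$160 - $122 = $38

$38


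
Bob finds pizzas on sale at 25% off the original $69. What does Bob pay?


Calculate the discount amount:
25% of $69 = $17.25
Subtract from original:
$69 - $17.25 = $51.75

$51.75


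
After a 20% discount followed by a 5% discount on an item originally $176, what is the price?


First discount:
20% of $176 = $35.20
Price after first discount:
$176 - $35.20 = $140.80
Second discount:
5% of $140.80 = $7.04
Final price:
$140.80 - $7.04 = $133.76

$133.76


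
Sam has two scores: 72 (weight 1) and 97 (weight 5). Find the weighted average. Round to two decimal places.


Weighted sum:
1 x 72 + 5 x 97 = 557
Total weight:
1 + 5 = 6
Weighted average:
557 / 6 = 92.8333... ≈ 92.83

92.83


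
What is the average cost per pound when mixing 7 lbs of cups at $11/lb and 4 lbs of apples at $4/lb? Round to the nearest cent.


Cost of cups:
7 x $11 = $77
Cost of apples:
4 x $4 = $16
Total cost: $77 + $16 = $93
Total weight: 11 lbs
Average: $93 / 11 = $8.4545... ≈ $8.45/lb

$8.45/lb


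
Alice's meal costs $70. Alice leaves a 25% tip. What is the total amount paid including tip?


Calculate the tip:
25% of $70 = $17.50
Add tip to meal cost:
$70 + $17.50 = $87.50

$87.50


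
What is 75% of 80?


Convert percentage to decimal:
75% = 0.75
Multiply:
80 x 0.75 = 60

60


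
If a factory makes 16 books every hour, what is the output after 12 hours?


Production rate: 16 books per hour
Time: 12 hours
Total: 16 x 12 = 192 books

192 books


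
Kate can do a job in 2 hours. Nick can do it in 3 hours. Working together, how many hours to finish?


Kate's rate: 1/2 of the job per hour
Nick's rate: 1/3 of the job per hour
Combined rate: 1/2 + 1/3 = 5/6 per hour
Time = 1 / (5/6) = 6/5 = 1.2 hours

1.2 hours


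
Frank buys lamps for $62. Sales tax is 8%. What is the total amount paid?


Calculate the tax:
8% of $62 = $4.96
Add tax to price:
$62 + $4.96 = $66.96

$66.96


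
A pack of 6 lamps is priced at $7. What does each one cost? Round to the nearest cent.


Total cost: $7
Number of items: 6
Unit price: $7 / 6 = $1.1666... ≈ $1.17

$1.17


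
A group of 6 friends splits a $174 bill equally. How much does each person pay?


Total bill: $174
Number of people: 6
Each pays: $174 / 6 = $29

$29


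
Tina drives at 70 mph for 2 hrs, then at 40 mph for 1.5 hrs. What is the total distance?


Leg 1 distance:
70 x 2 = 140 miles
Leg 2 distance:
40 x 1.5 = 60 miles
Total distance:
140 + 60 = 200 miles

200 miles


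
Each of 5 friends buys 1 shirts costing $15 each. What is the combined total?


Cost per person:
1 x $15 = $15
Group total:
5 x $15 = $75

$75


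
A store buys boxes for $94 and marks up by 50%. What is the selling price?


Calculate the markup amount:
50% of $94 = $47
Add to cost:
$94 + $47 = $141

$141


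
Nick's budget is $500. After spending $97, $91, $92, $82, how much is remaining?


Add up expenses:
$97 + $91 + $92 + $82 = $362
Subtract from budget:
$500 - $362 = $138

$138


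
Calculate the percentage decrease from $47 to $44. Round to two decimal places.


Find the absolute change:
|44 - 47| = 3
Divide by original and multiply by 100:
3 / 47 x 100 = 6.3829...% ≈ 6.38%

6.38%


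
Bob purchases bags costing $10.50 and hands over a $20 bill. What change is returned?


Start with the amount paid:
$20
Subtract the price:
$20 - $10.50 = $9.50

$9.50


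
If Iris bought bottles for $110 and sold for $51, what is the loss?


Selling price = $51
Cost price = $110
Loss = cost price - selling price:
Loss = $110 - $51 = $59

$59


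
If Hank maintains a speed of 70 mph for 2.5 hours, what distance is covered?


Use the formula: distance = speed x time
Speed = 70 mph, Time = 2.5 hours
70 x 2.5 = 175 miles

175 miles


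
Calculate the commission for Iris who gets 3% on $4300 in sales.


Convert rate to decimal:
3% = 0.03
Multiply by sales:
$4300 x 0.03 = $129

$129


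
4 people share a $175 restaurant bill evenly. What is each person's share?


Total bill: $175
Number of people: 4
Each pays: $175 / 4 = $43.75

$43.75


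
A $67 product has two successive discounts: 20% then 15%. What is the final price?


First discount:
20% of $67 = $13.40
Price after first discount:
$67 - $13.40 = $53.60
Second discount:
15% of $53.60 = $8.04
Final price:
$53.60 - $8.04 = $45.56

$45.56


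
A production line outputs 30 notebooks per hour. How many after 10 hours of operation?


Production rate: 30 notebooks per hour
Time: 10 hours
Total: 30 x 10 = 300 notebooks

300 notebooks


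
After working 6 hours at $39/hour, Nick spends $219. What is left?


Calculate earnings:
6 x $39 = $234
Subtract spending:
$234 - $219 = $15

$15


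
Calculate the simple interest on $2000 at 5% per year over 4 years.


Use the formula I = P x R x T / 100
P x R x T = 2000 x 5 x 4 = 40000
I = 40000 / 100 = $400

$400


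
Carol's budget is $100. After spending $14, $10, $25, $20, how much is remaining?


Add up expenses:
$14 + $10 + $25 + $20 = $69
Subtract from budget:
$100 - $69 = $31

$31


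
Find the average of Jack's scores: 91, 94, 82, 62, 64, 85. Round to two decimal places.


Add the scores:
91 + 94 + 82 + 62 + 64 + 85 = 478
Divide by the number of tests:
478 / 6 = 79.6666... ≈ 79.67

79.67


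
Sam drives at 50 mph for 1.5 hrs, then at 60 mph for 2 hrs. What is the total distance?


Leg 1 distance:
50 x 1.5 = 75 miles
Leg 2 distance:
60 x 2 = 120 miles
Total distance:
75 + 120 = 195 miles

195 miles


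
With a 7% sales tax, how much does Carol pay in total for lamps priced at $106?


Calculate the tax:
7% of $106 = $7.42
Add tax to price:
$106 + $7.42 = $113.42

$113.42


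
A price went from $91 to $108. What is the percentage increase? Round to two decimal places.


Find the absolute change:
|108 - 91| = 17
Divide by original and multiply by 100:
17 / 91 x 100 = 18.6813...% ≈ 18.68%

18.68%


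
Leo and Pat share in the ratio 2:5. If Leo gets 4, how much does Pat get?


Find the multiplier:
4 / 2 = 2
Apply to Pat's share:
5 x 2 = 10

10


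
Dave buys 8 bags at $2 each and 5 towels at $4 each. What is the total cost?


Cost of bags:
8 x $2 = $16
Cost of towels:
5 x $4 = $20
Add both:
$16 + $20 = $36

$36


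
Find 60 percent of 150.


Convert percentage to decimal:
60% = 0.6
Multiply:
150 x 0.6 = 90

90


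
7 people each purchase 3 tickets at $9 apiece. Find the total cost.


Cost per person:
3 x $9 = $27
Group total:
7 x $27 = $189

$189


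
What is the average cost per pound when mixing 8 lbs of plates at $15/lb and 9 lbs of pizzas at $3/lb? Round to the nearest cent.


Cost of plates:
8 x $15 = $120
Cost of pizzas:
9 x $3 = $27
Total cost: $120 + $27 = $147
Total weight: 17 lbs
Average: $147 / 17 = $8.6470... ≈ $8.65/lb

$8.65/lb


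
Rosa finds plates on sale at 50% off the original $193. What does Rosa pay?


Calculate the discount amount:
50% of $193 = $96.50
Subtract from original:
$193 - $96.50 = $96.50

$96.50


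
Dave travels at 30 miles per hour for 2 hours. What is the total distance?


Use the formula: distance = speed x time
Speed = 30 mph, Time = 2 hours
30 x 2 = 60 miles

60 miles


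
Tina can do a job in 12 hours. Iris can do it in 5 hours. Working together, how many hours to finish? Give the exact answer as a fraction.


Tina's rate: 1/12 of the job per hour
Iris's rate: 1/5 of the job per hour
Combined rate: 1/12 + 1/5 = 17/60 per hour
Time = 1 / (17/60) = 60/17 hours (≈ 3.53 hours)

60/17 hours


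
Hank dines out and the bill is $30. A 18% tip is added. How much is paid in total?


Calculate the tip:
18% of $30 = $5.40
Add tip to meal cost:
$30 + $5.40 = $35.40

$35.40


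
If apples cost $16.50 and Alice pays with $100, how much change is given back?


Start with the amount paid:
$100
Subtract the price:
$100 - $16.50 = $83.50

$83.50


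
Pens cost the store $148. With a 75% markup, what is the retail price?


Calculate the markup amount:
75% of $148 = $111
Add to cost:
$148 + $111 = $259

$259


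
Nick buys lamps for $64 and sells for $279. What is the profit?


Selling price = $279
Cost price = $64
Profit = selling price - cost price:
Profit = $279 - $64 = $215

$215


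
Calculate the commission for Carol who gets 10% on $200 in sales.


Convert rate to decimal:
10% = 0.1
Multiply by sales:
$200 x 0.1 = $20

$20


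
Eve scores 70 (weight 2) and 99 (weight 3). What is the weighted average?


Weighted sum:
2 x 70 + 3 x 99 = 437
Total weight:
2 + 3 = 5
Weighted average:
437 / 5 = 87.4

87.4


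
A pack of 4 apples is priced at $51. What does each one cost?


Total cost: $51
Number of items: 4
Unit price: $51 / 4 = $12.75

$12.75


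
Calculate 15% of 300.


Convert percentage to decimal:
15% = 0.15
Multiply:
300 x 0.15 = 45

45


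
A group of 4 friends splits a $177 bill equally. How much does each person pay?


Total bill: $177
Number of people: 4
Each pays: $177 / 4 = $44.25

$44.25


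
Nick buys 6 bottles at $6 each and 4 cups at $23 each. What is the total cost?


Cost of bottles:
6 x $6 = $36
Cost of cups:
4 x $23 = $92
Add both:
$36 + $92 = $128

$128


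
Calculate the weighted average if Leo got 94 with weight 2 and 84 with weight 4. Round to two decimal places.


Weighted sum:
2 x 94 + 4 x 84 = 524
Total weight:
2 + 4 = 6
Weighted average:
524 / 6 = 87.3333... ≈ 87.33

87.33


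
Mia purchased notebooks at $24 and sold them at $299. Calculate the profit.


Selling price = $299
Cost price = $24
Profit = selling price - cost price:
Profit = $299 - $24 = $275

$275


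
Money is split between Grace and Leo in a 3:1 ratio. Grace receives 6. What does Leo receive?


Find the multiplier:
6 / 3 = 2
Apply to Leo's share:
1 x 2 = 2

2


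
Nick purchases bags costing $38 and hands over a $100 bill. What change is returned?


Start with the amount paid:
$100
Subtract the price:
$100 - $38 = $62

$62


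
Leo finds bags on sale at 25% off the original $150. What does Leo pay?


Calculate the discount amount:
25% of $150 = $37.50
Subtract from original:
$150 - $37.50 = $112.50

$112.50


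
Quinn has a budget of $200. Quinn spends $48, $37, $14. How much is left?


Add up expenses:
$48 + $37 + $14 = $99
Subtract from budget:
$200 - $99 = $101

$101


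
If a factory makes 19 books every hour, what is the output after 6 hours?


Production rate: 19 books per hour
Time: 6 hours
Total: 19 x 6 = 114 books

114 books


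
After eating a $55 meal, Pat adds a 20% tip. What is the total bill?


Calculate the tip:
20% of $55 = $11
Add tip to meal cost:
$55 + $11 = $66

$66


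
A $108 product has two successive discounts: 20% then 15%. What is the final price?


First discount:
20% of $108 = $21.60
Price after first discount:
$108 - $21.60 = $86.40
Second discount:
15% of $86.40 = $12.96
Final price:
$86.40 - $12.96 = $73.44

$73.44


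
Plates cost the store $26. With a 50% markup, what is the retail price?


Calculate the markup amount:
50% of $26 = $13
Add to cost:
$26 + $13 = $39

$39


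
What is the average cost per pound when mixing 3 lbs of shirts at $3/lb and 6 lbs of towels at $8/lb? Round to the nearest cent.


Cost of shirts:
3 x $3 = $9
Cost of towels:
6 x $8 = $48
Total cost: $9 + $48 = $57
Total weight: 9 lbs
Average: $57 / 9 = $6.3333... ≈ $6.33/lb

$6.33/lb


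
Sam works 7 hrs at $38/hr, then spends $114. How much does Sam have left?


Calculate earnings:
7 x $38 = $266
Subtract spending:
$266 - $114 = $152

$152


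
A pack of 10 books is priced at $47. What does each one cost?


Total cost: $47
Number of items: 10
Unit price: $47 / 10 = $4.70

$4.70


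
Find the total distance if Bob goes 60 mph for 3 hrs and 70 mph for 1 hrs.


Leg 1 distance:
60 x 3 = 180 miles
Leg 2 distance:
70 x 1 = 70 miles
Total distance:
180 + 70 = 250 miles

250 miles


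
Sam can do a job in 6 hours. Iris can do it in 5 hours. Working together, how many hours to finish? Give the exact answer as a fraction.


Sam's rate: 1/6 of the job per hour
Iris's rate: 1/5 of the job per hour
Combined rate: 1/6 + 1/5 = 11/30 per hour
Time = 1 / (11/30) = 30/11 hours (≈ 2.73 hours)

30/11 hours


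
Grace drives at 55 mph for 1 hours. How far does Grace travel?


Use the formula: distance = speed x time
Speed = 55 mph, Time = 1 hours
55 x 1 = 55 miles

55 miles


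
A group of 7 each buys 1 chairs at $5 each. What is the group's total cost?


Cost per person:
1 x $5 = $5
Group total:
7 x $5 = $35

$35


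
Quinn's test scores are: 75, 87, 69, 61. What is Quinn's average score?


Add the scores:
75 + 87 + 69 + 61 = 292
Divide by the number of tests:
292 / 4 = 73

73


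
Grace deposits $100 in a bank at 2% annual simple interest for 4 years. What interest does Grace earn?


Use the formula I = P x R x T / 100
P x R x T = 100 x 2 x 4 = 800
I = 800 / 100 = $8

$8


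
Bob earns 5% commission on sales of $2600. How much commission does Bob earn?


Convert rate to decimal:
5% = 0.05
Multiply by sales:
$2600 x 0.05 = $130

$130


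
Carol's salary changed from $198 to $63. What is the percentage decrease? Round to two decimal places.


Find the absolute change:
|63 - 198| = 135
Divide by original and multiply by 100:
135 / 198 x 100 = 68.1818...% ≈ 68.18%

68.18%


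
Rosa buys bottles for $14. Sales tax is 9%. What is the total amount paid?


Calculate the tax:
9% of $14 = $1.26
Add tax to price:
$14 + $1.26 = $15.26

$15.26


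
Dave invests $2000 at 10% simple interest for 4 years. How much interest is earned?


Use the formula I = P x R x T / 100
P x R x T = 2000 x 10 x 4 = 80000
I = 80000 / 100 = $800

$800


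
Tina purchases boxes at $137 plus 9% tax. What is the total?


Calculate the tax:
9% of $137 = $12.33
Add tax to price:
$137 + $12.33 = $149.33

$149.33


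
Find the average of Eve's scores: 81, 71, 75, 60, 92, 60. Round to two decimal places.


Add the scores:
81 + 71 + 75 + 60 + 92 + 60 = 439
Divide by the number of tests:
439 / 6 = 73.1666... ≈ 73.17

73.17


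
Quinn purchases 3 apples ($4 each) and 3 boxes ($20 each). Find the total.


Cost of apples:
3 x $4 = $12
Cost of boxes:
3 x $20 = $60
Add both:
$12 + $60 = $72

$72


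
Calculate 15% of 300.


Convert percentage to decimal:
15% = 0.15
Multiply:
300 x 0.15 = 45

45


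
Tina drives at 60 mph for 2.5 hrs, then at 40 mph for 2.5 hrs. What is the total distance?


Leg 1 distance:
60 x 2.5 = 150 miles
Leg 2 distance:
40 x 2.5 = 100 miles
Total distance:
150 + 100 = 250 miles

250 miles


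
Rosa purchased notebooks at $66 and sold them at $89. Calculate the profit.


Selling price = $89
Cost price = $66
Profit = selling price - cost price:
Profit = $89 - $66 = $23

$23


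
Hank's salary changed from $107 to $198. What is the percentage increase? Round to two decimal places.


Find the absolute change:
|198 - 107| = 91
Divide by original and multiply by 100:
91 / 107 x 100 = 85.0467...% ≈ 85.05%

85.05%


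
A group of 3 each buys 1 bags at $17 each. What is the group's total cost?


Cost per person:
1 x $17 = $17
Group total:
3 x $17 = $51

$51


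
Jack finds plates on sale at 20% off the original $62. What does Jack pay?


Calculate the discount amount:
20% of $62 = $12.40
Subtract from original:
$62 - $12.40 = $49.60

$49.60


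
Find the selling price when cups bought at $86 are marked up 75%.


Calculate the markup amount:
75% of $86 = $64.50
Add to cost:
$86 + $64.50 = $150.50

$150.50


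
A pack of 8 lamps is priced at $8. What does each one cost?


Total cost: $8
Number of items: 8
Unit price: $8 / 8 = $1

$1


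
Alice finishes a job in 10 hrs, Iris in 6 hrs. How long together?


Alice's rate: 1/10 of the job per hour
Iris's rate: 1/6 of the job per hour
Combined rate: 1/10 + 1/6 = 4/15 per hour
Time = 1 / (4/15) = 15/4 = 3.75 hours

3.75 hours


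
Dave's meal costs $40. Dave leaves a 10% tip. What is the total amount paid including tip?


Calculate the tip:
10% of $40 = $4
Add tip to meal cost:
$40 + $4 = $44

$44


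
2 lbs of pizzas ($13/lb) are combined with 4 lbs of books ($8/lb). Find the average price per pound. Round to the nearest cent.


Cost of pizzas:
2 x $13 = $26
Cost of books:
4 x $8 = $32
Total cost: $26 + $32 = $58
Total weight: 6 lbs
Average: $58 / 6 = $9.6666... ≈ $9.67/lb

$9.67/lb


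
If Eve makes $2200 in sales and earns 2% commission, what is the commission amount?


Convert rate to decimal:
2% = 0.02
Multiply by sales:
$2200 x 0.02 = $44

$44


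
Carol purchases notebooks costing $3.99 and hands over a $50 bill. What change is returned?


Start with the amount paid:
$50
Subtract the price:
$50 - $3.99 = $46.01

$46.01


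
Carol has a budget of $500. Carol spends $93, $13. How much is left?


Add up expenses:
$93 + $13 = $106
Subtract from budget:
$500 - $106 = $394

$394


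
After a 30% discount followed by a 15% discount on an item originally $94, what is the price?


First discount:
30% of $94 = $28.20
Price after first discount:
$94 - $28.20 = $65.80
Second discount:
15% of $65.80 = $9.87
Final price:
$65.80 - $9.87 = $55.93

$55.93


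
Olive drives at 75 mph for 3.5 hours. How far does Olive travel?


Use the formula: distance = speed x time
Speed = 75 mph, Time = 3.5 hours
75 x 3.5 = 262.5 miles

262.5 miles


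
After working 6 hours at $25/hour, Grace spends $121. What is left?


Calculate earnings:
6 x $25 = $150
Subtract spending:
$150 - $121 = $29

$29


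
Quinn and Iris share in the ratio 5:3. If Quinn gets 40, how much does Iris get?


Find the multiplier:
40 / 5 = 8
Apply to Iris's share:
3 x 8 = 24

24


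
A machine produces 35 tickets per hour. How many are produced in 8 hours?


Production rate: 35 tickets per hour
Time: 8 hours
Total: 35 x 8 = 280 tickets

280 tickets


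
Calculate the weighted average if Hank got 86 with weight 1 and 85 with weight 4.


Weighted sum:
1 x 86 + 4 x 85 = 426
Total weight:
1 + 4 = 5
Weighted average:
426 / 5 = 85.2

85.2


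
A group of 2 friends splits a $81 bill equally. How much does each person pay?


Total bill: $81
Number of people: 2
Each pays: $81 / 2 = $40.50

$40.50


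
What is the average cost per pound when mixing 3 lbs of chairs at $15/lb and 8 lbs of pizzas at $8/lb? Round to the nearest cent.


Cost of chairs:
3 x $15 = $45
Cost of pizzas:
8 x $8 = $64
Total cost: $45 + $64 = $109
Total weight: 11 lbs
Average: $109 / 11 = $9.9090... ≈ $9.91/lb

$9.91/lb


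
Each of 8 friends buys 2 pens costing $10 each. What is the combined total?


Cost per person:
2 x $10 = $20
Group total:
8 x $20 = $160

$160


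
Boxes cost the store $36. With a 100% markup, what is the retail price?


Calculate the markup amount:
100% of $36 = $36
Add to cost:
$36 + $36 = $72

$72


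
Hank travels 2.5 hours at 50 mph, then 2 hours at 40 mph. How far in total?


Leg 1 distance:
50 x 2.5 = 125 miles
Leg 2 distance:
40 x 2 = 80 miles
Total distance:
125 + 80 = 205 miles

205 miles


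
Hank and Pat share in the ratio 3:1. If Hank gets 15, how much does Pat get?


Find the multiplier:
15 / 3 = 5
Apply to Pat's share:
1 x 5 = 5

5


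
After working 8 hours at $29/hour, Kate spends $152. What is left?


Calculate earnings:
8 x $29 = $232
Subtract spending:
$232 - $152 = $80

$80


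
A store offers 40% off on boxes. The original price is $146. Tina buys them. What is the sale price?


Calculate the discount amount:
40% of $146 = $58.40
Subtract from original:
$146 - $58.40 = $87.60

$87.60
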